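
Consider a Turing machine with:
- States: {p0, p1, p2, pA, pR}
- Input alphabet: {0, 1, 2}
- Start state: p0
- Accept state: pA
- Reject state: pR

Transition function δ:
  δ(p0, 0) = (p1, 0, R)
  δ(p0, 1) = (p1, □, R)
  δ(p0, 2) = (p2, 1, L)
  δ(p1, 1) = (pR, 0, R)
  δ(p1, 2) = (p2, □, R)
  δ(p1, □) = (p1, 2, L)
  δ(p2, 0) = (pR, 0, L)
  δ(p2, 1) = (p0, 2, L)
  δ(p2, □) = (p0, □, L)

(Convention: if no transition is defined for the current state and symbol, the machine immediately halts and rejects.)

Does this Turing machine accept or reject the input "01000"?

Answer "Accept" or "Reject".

Execution trace:
Initial: [p0]01000
Step 1: δ(p0, 0) = (p1, 0, R) → 0[p1]1000
Step 2: δ(p1, 1) = (pR, 0, R) → 00[pR]000

The machine reaches the reject state pR and halts.

Answer: Reject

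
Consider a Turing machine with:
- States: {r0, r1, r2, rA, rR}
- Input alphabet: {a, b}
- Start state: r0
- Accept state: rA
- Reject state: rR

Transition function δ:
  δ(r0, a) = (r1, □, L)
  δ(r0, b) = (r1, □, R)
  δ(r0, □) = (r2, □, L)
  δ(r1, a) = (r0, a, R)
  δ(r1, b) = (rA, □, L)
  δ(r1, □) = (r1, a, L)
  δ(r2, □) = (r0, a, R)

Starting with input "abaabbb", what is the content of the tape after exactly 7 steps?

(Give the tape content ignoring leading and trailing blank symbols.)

Execution trace:
Initial: [r0]abaabbb
Step 1: δ(r0, a) = (r1, □, L) → [r1]□□baabbb
Step 2: δ(r1, □) = (r1, a, L) → [r1]□a□baabbb
Step 3: δ(r1, □) = (r1, a, L) → [r1]□aa□baabbb
Step 4: δ(r1, □) = (r1, a, L) → [r1]□aaa□baabbb
Step 5: δ(r1, □) = (r1, a, L) → [r1]□aaaa□baabbb
Step 6: δ(r1, □) = (r1, a, L) → [r1]□aaaaa□baabbb
Step 7: δ(r1, □) = (r1, a, L) → [r1]□aaaaaa□baabbb

After 7 steps, the tape (ignoring leading/trailing blanks) is: aaaaaa□baabbb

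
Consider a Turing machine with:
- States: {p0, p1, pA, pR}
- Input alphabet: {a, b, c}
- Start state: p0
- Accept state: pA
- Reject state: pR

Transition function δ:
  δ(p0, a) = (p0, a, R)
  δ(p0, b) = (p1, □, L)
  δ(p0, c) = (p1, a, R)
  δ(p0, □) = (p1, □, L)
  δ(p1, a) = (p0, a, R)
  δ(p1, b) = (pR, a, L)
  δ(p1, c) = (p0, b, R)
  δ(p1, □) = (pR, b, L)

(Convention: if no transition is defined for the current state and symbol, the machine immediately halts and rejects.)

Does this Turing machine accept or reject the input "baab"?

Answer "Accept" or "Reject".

Execution trace:
Initial: [p0]baab
Step 1: δ(p0, b) = (p1, □, L) → [p1]□□aab
Step 2: δ(p1, □) = (pR, b, L) → [pR]□b□aab

The machine reaches the reject state pR and halts.

Answer: Reject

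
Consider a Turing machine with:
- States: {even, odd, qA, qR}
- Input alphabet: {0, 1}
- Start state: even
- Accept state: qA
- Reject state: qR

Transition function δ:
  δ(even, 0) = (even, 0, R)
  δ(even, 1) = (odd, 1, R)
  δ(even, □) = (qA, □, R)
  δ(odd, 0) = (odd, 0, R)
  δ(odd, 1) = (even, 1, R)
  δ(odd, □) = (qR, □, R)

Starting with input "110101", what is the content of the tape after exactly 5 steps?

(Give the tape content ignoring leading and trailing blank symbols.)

Execution trace:
Initial: [even]110101
Step 1: δ(even, 1) = (odd, 1, R) → 1[odd]10101
Step 2: δ(odd, 1) = (even, 1, R) → 11[even]0101
Step 3: δ(even, 0) = (even, 0, R) → 110[even]101
Step 4: δ(even, 1) = (odd, 1, R) → 1101[odd]01
Step 5: δ(odd, 0) = (odd, 0, R) → 11010[odd]1

After 5 steps, the tape (ignoring leading/trailing blanks) is: 110101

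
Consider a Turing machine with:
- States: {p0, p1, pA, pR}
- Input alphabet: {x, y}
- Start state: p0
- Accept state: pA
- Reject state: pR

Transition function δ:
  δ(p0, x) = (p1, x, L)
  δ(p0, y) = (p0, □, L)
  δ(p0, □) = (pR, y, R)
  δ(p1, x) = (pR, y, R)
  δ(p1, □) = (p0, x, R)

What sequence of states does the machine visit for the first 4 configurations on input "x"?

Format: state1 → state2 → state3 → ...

Execution trace:
Initial: [p0]x
Step 1: δ(p0, x) = (p1, x, L) → [p1]□x
Step 2: δ(p1, □) = (p0, x, R) → x[p0]x
Step 3: δ(p0, x) = (p1, x, L) → [p1]xx

State sequence: p0 → p1 → p0 → p1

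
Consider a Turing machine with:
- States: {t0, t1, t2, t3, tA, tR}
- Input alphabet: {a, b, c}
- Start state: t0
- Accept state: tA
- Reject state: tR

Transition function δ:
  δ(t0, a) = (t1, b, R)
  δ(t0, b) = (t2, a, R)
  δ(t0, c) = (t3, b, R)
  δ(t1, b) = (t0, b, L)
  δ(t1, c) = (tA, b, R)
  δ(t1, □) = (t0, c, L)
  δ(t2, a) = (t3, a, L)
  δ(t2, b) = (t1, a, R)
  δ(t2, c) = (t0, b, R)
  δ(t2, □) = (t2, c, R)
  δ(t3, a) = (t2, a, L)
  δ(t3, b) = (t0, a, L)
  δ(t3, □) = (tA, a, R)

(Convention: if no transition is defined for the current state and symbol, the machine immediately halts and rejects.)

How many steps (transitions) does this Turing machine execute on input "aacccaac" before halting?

Execution trace:
Initial: [t0]aacccaac
Step 1: δ(t0, a) = (t1, b, R) → b[t1]acccaac

No transition is defined for δ(t1, a). By convention the machine halts and rejects.

The machine executed 1 step before halting.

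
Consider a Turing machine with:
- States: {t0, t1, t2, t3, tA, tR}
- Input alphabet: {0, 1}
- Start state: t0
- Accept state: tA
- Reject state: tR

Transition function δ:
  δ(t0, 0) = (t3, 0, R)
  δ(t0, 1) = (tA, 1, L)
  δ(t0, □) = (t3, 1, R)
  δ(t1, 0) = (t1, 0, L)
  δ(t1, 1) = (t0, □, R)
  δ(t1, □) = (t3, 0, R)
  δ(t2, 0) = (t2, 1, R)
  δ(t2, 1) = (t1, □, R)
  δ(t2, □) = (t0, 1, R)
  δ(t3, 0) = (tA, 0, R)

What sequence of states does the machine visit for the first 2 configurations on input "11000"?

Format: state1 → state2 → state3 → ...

Execution trace:
Initial: [t0]11000
Step 1: δ(t0, 1) = (tA, 1, L) → [tA]□11000

The machine reaches the accept state tA and halts.

State sequence: t0 → tA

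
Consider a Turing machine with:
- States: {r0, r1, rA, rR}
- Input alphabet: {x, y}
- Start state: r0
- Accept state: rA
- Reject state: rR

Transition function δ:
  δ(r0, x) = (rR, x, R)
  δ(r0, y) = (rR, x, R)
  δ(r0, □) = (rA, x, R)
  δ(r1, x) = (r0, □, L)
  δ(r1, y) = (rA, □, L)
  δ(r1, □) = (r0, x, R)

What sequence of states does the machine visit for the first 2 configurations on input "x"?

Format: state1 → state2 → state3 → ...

Execution trace:
Initial: [r0]x
Step 1: δ(r0, x) = (rR, x, R) → x[rR]□

The machine reaches the reject state rR and halts.

State sequence: r0 → rR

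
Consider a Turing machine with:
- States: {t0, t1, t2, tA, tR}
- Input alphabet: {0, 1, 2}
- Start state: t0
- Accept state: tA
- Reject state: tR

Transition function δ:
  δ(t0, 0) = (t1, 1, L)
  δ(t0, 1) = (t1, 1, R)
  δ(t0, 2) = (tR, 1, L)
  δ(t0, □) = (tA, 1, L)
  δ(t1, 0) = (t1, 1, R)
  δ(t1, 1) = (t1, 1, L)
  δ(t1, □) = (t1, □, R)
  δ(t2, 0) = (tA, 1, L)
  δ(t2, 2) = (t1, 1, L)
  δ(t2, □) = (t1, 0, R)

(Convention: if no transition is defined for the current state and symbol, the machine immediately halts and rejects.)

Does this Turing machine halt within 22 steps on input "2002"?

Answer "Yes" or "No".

Execution trace:
Initial: [t0]2002
Step 1: δ(t0, 2) = (tR, 1, L) → [tR]□1002

The machine reaches the reject state tR and halts.
The machine halted after 1 step (within the 22-step bound).

Answer: Yes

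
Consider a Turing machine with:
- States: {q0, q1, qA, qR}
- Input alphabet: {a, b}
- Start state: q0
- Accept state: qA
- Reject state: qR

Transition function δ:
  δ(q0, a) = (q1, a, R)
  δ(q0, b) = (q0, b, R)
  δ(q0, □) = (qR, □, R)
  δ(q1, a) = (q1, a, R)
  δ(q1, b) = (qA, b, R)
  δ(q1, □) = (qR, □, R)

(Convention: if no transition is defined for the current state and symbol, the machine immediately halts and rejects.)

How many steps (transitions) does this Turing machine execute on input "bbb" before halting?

Execution trace:
Initial: [q0]bbb
Step 1: δ(q0, b) = (q0, b, R) → b[q0]bb
Step 2: δ(q0, b) = (q0, b, R) → bb[q0]b
Step 3: δ(q0, b) = (q0, b, R) → bbb[q0]□
Step 4: δ(q0, □) = (qR, □, R) → bbb□[qR]□

The machine reaches the reject state qR and halts.

The machine executed 4 steps before halting.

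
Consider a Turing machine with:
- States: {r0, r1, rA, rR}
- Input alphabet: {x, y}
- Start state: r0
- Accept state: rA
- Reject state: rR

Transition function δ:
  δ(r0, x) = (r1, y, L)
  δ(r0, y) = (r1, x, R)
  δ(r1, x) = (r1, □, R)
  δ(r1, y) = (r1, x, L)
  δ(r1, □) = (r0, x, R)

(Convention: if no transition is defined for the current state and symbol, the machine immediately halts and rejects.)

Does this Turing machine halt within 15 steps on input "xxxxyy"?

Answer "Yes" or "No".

Execution trace:
Initial: [r0]xxxxyy
Step 1: δ(r0, x) = (r1, y, L) → [r1]□yxxxyy
Step 2: δ(r1, □) = (r0, x, R) → x[r0]yxxxyy
Step 3: δ(r0, y) = (r1, x, R) → xx[r1]xxxyy
Step 4: δ(r1, x) = (r1, □, R) → xx□[r1]xxyy
Step 5: δ(r1, x) = (r1, □, R) → xx□□[r1]xyy
Step 6: δ(r1, x) = (r1, □, R) → xx□□□[r1]yy
Step 7: δ(r1, y) = (r1, x, L) → xx□□[r1]□xy
Step 8: δ(r1, □) = (r0, x, R) → xx□□x[r0]xy
Step 9: δ(r0, x) = (r1, y, L) → xx□□[r1]xyy
Step 10: δ(r1, x) = (r1, □, R) → xx□□□[r1]yy
Step 11: δ(r1, y) = (r1, x, L) → xx□□[r1]□xy
Step 12: δ(r1, □) = (r0, x, R) → xx□□x[r0]xy
Step 13: δ(r0, x) = (r1, y, L) → xx□□[r1]xyy
Step 14: δ(r1, x) = (r1, □, R) → xx□□□[r1]yy
Step 15: δ(r1, y) = (r1, x, L) → xx□□[r1]□xy

The machine has not reached a halting state after 15 steps.
The machine did not halt within the 15-step bound.

Answer: No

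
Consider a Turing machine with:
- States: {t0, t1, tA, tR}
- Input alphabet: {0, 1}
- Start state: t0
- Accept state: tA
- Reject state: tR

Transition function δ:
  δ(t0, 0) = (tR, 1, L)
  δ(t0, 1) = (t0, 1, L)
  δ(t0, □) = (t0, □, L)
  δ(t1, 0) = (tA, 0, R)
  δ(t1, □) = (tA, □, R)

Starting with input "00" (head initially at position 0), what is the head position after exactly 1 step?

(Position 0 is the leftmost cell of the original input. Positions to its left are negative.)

Execution trace (head position shown):
Step 0: [t0]00  (head at position 0)
Step 1: move left → [tR]□10  (head at position -1)

After 1 step, the head is at position -1.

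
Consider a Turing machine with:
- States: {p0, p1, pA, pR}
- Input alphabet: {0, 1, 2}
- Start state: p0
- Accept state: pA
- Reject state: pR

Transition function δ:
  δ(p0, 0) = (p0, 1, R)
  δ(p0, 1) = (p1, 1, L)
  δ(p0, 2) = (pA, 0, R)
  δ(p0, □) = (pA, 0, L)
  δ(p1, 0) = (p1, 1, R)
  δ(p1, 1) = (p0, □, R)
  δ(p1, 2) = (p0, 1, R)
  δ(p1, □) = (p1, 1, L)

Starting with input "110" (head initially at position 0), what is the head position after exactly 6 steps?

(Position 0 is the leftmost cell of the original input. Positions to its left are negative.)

Execution trace (head position shown):
Step 0: [p0]110  (head at position 0)
Step 1: move left → [p1]□110  (head at position -1)
Step 2: move left → [p1]□1110  (head at position -2)
Step 3: move left → [p1]□11110  (head at position -3)
Step 4: move left → [p1]□111110  (head at position -4)
Step 5: move left → [p1]□1111110  (head at position -5)
Step 6: move left → [p1]□11111110  (head at position -6)

After 6 steps, the head is at position -6.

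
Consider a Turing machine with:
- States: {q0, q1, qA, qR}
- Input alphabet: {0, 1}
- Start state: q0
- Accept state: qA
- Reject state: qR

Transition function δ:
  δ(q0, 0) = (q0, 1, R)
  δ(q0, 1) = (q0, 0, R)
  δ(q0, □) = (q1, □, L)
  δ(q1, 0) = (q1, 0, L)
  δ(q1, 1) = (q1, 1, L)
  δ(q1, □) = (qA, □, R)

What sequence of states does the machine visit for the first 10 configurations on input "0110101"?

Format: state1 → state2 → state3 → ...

Execution trace:
Initial: [q0]0110101
Step 1: δ(q0, 0) = (q0, 1, R) → 1[q0]110101
Step 2: δ(q0, 1) = (q0, 0, R) → 10[q0]10101
Step 3: δ(q0, 1) = (q0, 0, R) → 100[q0]0101
Step 4: δ(q0, 0) = (q0, 1, R) → 1001[q0]101
Step 5: δ(q0, 1) = (q0, 0, R) → 10010[q0]01
Step 6: δ(q0, 0) = (q0, 1, R) → 100101[q0]1
Step 7: δ(q0, 1) = (q0, 0, R) → 1001010[q0]□
Step 8: δ(q0, □) = (q1, □, L) → 100101[q1]0□
Step 9: δ(q1, 0) = (q1, 0, L) → 10010[q1]10□

State sequence: q0 → q0 → q0 → q0 → q0 → q0 → q0 → q0 → q1 → q1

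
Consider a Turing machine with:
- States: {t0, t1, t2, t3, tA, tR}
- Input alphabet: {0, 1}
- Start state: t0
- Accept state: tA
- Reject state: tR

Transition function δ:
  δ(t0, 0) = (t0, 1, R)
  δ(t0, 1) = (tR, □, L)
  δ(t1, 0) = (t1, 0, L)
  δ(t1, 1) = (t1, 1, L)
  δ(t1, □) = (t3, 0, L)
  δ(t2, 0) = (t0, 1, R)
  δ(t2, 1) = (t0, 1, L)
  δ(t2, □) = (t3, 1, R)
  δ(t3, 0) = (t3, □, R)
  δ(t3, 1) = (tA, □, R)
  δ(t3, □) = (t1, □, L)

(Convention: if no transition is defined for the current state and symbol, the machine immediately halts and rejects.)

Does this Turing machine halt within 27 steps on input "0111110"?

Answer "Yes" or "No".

Execution trace:
Initial: [t0]0111110
Step 1: δ(t0, 0) = (t0, 1, R) → 1[t0]111110
Step 2: δ(t0, 1) = (tR, □, L) → [tR]1□11110

The machine reaches the reject state tR and halts.
The machine halted after 2 steps (within the 27-step bound).

Answer: Yes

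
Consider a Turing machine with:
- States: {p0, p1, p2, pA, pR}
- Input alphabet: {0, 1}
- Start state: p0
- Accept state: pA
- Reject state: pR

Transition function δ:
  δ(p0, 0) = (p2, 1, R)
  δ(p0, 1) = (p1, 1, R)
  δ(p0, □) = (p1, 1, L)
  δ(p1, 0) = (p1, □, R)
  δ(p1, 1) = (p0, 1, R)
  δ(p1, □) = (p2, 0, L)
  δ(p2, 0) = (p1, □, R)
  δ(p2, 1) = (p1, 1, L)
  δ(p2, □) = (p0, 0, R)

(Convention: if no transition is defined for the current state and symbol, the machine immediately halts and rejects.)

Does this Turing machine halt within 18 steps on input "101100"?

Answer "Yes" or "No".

Execution trace:
Initial: [p0]101100
Step 1: δ(p0, 1) = (p1, 1, R) → 1[p1]01100
Step 2: δ(p1, 0) = (p1, □, R) → 1□[p1]1100
Step 3: δ(p1, 1) = (p0, 1, R) → 1□1[p0]100
Step 4: δ(p0, 1) = (p1, 1, R) → 1□11[p1]00
Step 5: δ(p1, 0) = (p1, □, R) → 1□11□[p1]0
Step 6: δ(p1, 0) = (p1, □, R) → 1□11□□[p1]□
Step 7: δ(p1, □) = (p2, 0, L) → 1□11□[p2]□0
Step 8: δ(p2, □) = (p0, 0, R) → 1□11□0[p0]0
Step 9: δ(p0, 0) = (p2, 1, R) → 1□11□01[p2]□
Step 10: δ(p2, □) = (p0, 0, R) → 1□11□010[p0]□
Step 11: δ(p0, □) = (p1, 1, L) → 1□11□01[p1]01
Step 12: δ(p1, 0) = (p1, □, R) → 1□11□01□[p1]1
Step 13: δ(p1, 1) = (p0, 1, R) → 1□11□01□1[p0]□
Step 14: δ(p0, □) = (p1, 1, L) → 1□11□01□[p1]11
Step 15: δ(p1, 1) = (p0, 1, R) → 1□11□01□1[p0]1
Step 16: δ(p0, 1) = (p1, 1, R) → 1□11□01□11[p1]□
Step 17: δ(p1, □) = (p2, 0, L) → 1□11□01□1[p2]10
Step 18: δ(p2, 1) = (p1, 1, L) → 1□11□01□[p1]110

The machine has not reached a halting state after 18 steps.
The machine did not halt within the 18-step bound.

Answer: No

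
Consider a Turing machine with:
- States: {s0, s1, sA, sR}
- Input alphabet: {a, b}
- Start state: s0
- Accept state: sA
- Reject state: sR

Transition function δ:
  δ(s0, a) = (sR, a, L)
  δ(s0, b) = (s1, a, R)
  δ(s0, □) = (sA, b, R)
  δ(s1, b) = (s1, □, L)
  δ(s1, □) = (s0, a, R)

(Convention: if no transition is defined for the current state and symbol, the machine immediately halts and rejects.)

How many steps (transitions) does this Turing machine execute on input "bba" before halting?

Execution trace:
Initial: [s0]bba
Step 1: δ(s0, b) = (s1, a, R) → a[s1]ba
Step 2: δ(s1, b) = (s1, □, L) → [s1]a□a

No transition is defined for δ(s1, a). By convention the machine halts and rejects.

The machine executed 2 steps before halting.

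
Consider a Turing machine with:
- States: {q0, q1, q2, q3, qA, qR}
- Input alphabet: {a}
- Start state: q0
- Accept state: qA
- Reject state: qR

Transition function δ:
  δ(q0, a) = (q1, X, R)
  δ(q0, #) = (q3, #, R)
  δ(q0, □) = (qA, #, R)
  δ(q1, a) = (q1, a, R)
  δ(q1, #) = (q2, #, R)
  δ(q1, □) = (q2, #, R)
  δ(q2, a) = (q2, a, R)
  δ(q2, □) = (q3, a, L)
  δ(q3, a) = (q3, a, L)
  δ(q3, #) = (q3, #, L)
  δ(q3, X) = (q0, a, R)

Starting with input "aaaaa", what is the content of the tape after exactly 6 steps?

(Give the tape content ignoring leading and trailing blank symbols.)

Execution trace:
Initial: [q0]aaaaa
Step 1: δ(q0, a) = (q1, X, R) → X[q1]aaaa
Step 2: δ(q1, a) = (q1, a, R) → Xa[q1]aaa
Step 3: δ(q1, a) = (q1, a, R) → Xaa[q1]aa
Step 4: δ(q1, a) = (q1, a, R) → Xaaa[q1]a
Step 5: δ(q1, a) = (q1, a, R) → Xaaaa[q1]□
Step 6: δ(q1, □) = (q2, #, R) → Xaaaa#[q2]□

After 6 steps, the tape (ignoring leading/trailing blanks) is: Xaaaa#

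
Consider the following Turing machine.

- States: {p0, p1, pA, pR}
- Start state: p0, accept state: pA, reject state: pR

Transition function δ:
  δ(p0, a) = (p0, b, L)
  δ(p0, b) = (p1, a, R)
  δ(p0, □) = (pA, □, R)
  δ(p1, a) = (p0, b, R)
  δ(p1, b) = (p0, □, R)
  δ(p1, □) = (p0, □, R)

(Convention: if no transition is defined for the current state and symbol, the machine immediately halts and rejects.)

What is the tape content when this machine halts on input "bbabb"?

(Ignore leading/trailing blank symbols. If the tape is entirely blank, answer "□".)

Execution trace:
Initial: [p0]bbabb
Step 1: δ(p0, b) = (p1, a, R) → a[p1]babb
Step 2: δ(p1, b) = (p0, □, R) → a□[p0]abb
Step 3: δ(p0, a) = (p0, b, L) → a[p0]□bbb
Step 4: δ(p0, □) = (pA, □, R) → a□[pA]bbb

The machine reaches the accept state pA and halts.

Final tape (ignoring leading/trailing blanks): a□bbb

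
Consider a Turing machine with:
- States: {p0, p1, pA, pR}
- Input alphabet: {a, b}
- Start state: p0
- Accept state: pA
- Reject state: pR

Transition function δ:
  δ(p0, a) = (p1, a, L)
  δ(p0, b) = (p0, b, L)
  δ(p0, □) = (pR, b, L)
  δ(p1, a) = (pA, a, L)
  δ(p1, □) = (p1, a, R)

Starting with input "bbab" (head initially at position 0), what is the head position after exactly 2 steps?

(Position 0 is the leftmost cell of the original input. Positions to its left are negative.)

Execution trace (head position shown):
Step 0: [p0]bbab  (head at position 0)
Step 1: move left → [p0]□bbab  (head at position -1)
Step 2: move left → [pR]□bbbab  (head at position -2)

After 2 steps, the head is at position -2.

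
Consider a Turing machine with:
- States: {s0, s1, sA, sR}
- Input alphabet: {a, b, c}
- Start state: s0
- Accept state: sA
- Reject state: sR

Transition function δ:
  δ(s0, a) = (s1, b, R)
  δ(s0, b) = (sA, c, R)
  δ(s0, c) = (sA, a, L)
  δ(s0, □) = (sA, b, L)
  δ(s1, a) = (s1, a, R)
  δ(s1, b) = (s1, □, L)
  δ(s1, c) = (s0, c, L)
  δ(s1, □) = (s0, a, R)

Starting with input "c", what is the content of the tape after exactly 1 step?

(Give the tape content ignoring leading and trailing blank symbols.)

Execution trace:
Initial: [s0]c
Step 1: δ(s0, c) = (sA, a, L) → [sA]□a

The machine reaches the accept state sA and halts.

After 1 step, the tape (ignoring leading/trailing blanks) is: a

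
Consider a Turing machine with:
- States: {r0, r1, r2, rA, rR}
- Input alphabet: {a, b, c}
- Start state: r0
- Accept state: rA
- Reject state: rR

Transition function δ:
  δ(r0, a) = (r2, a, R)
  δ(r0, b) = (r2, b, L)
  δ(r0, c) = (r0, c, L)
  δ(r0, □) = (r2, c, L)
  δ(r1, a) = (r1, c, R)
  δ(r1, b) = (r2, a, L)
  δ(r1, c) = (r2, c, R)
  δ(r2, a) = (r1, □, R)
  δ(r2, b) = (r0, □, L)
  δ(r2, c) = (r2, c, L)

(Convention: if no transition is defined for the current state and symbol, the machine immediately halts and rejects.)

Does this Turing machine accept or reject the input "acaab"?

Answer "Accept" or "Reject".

Execution trace:
Initial: [r0]acaab
Step 1: δ(r0, a) = (r2, a, R) → a[r2]caab
Step 2: δ(r2, c) = (r2, c, L) → [r2]acaab
Step 3: δ(r2, a) = (r1, □, R) → □[r1]caab
Step 4: δ(r1, c) = (r2, c, R) → □c[r2]aab
Step 5: δ(r2, a) = (r1, □, R) → □c□[r1]ab
Step 6: δ(r1, a) = (r1, c, R) → □c□c[r1]b
Step 7: δ(r1, b) = (r2, a, L) → □c□[r2]ca
Step 8: δ(r2, c) = (r2, c, L) → □c[r2]□ca

No transition is defined for δ(r2, □). By convention the machine halts and rejects.

Answer: Reject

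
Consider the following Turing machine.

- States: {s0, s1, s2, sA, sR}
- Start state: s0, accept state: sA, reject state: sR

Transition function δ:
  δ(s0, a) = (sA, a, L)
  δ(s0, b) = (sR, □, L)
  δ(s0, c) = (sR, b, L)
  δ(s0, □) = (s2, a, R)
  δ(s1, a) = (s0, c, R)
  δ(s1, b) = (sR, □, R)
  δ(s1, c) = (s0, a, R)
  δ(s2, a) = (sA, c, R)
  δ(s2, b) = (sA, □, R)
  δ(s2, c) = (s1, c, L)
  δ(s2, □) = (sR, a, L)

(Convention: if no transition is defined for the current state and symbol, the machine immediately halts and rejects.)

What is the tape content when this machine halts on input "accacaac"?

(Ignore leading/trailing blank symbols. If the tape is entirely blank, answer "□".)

Execution trace:
Initial: [s0]accacaac
Step 1: δ(s0, a) = (sA, a, L) → [sA]□accacaac

The machine reaches the accept state sA and halts.

Final tape (ignoring leading/trailing blanks): accacaac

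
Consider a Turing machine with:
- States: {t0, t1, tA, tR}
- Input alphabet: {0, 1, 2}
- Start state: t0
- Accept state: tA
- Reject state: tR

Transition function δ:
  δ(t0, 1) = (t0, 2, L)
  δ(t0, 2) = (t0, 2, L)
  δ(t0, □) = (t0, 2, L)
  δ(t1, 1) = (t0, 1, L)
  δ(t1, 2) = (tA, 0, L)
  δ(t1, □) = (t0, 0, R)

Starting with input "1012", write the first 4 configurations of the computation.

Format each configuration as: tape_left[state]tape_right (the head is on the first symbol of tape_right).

Transitions applied:
Step 1: δ(t0, 1) = (t0, 2, L)
Step 2: δ(t0, □) = (t0, 2, L)
Step 3: δ(t0, □) = (t0, 2, L)

The first 4 configurations are:
[t0]1012 ⊢ [t0]□2012 ⊢ [t0]□22012 ⊢ [t0]□222012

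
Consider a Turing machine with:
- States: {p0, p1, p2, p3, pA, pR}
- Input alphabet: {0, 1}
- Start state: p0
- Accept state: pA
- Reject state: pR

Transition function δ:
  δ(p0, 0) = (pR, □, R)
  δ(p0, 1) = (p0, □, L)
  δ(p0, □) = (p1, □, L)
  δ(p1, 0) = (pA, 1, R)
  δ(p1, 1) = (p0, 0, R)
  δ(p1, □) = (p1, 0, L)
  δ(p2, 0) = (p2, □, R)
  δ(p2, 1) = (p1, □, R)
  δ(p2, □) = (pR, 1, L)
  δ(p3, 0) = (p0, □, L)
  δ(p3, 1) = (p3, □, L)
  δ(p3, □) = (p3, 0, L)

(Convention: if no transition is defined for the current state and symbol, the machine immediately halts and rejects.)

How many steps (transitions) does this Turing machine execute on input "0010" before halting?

Execution trace:
Initial: [p0]0010
Step 1: δ(p0, 0) = (pR, □, R) → □[pR]010

The machine reaches the reject state pR and halts.

The machine executed 1 step before halting.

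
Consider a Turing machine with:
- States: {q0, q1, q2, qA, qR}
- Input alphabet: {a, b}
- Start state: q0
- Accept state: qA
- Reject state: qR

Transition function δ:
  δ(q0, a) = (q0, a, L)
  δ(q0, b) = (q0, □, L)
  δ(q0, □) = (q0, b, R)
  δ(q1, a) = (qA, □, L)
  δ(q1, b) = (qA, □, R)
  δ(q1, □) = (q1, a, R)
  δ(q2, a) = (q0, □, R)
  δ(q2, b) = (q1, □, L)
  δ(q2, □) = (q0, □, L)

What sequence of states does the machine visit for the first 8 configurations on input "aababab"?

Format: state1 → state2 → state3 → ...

Execution trace:
Initial: [q0]aababab
Step 1: δ(q0, a) = (q0, a, L) → [q0]□aababab
Step 2: δ(q0, □) = (q0, b, R) → b[q0]aababab
Step 3: δ(q0, a) = (q0, a, L) → [q0]baababab
Step 4: δ(q0, b) = (q0, □, L) → [q0]□□aababab
Step 5: δ(q0, □) = (q0, b, R) → b[q0]□aababab
Step 6: δ(q0, □) = (q0, b, R) → bb[q0]aababab
Step 7: δ(q0, a) = (q0, a, L) → b[q0]baababab

State sequence: q0 → q0 → q0 → q0 → q0 → q0 → q0 → q0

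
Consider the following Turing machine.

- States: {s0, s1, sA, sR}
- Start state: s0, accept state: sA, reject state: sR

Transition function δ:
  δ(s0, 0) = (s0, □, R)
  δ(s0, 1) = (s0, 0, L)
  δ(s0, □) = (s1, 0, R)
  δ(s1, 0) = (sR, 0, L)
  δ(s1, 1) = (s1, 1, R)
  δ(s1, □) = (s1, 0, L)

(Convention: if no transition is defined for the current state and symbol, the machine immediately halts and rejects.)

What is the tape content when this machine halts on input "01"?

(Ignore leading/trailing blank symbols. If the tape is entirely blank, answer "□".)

Execution trace:
Initial: [s0]01
Step 1: δ(s0, 0) = (s0, □, R) → □[s0]1
Step 2: δ(s0, 1) = (s0, 0, L) → [s0]□0
Step 3: δ(s0, □) = (s1, 0, R) → 0[s1]0
Step 4: δ(s1, 0) = (sR, 0, L) → [sR]00

The machine reaches the reject state sR and halts.

Final tape (ignoring leading/trailing blanks): 00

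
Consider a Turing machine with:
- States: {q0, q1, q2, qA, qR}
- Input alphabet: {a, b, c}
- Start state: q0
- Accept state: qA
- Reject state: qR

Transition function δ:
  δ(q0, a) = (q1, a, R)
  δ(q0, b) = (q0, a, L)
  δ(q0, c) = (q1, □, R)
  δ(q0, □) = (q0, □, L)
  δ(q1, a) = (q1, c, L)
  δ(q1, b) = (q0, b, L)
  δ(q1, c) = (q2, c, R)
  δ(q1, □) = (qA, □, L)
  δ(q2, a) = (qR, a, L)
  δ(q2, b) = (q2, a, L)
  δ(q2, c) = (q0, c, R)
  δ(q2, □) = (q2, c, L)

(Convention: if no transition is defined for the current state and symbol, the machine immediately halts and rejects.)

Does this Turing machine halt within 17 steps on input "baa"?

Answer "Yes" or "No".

Execution trace:
Initial: [q0]baa
Step 1: δ(q0, b) = (q0, a, L) → [q0]□aaa
Step 2: δ(q0, □) = (q0, □, L) → [q0]□□aaa
Step 3: δ(q0, □) = (q0, □, L) → [q0]□□□aaa
Step 4: δ(q0, □) = (q0, □, L) → [q0]□□□□aaa
Step 5: δ(q0, □) = (q0, □, L) → [q0]□□□□□aaa
Step 6: δ(q0, □) = (q0, □, L) → [q0]□□□□□□aaa
Step 7: δ(q0, □) = (q0, □, L) → [q0]□□□□□□□aaa
Step 8: δ(q0, □) = (q0, □, L) → [q0]□□□□□□□□aaa
Step 9: δ(q0, □) = (q0, □, L) → [q0]□□□□□□□□□aaa
Step 10: δ(q0, □) = (q0, □, L) → [q0]□□□□□□□□□□aaa
Step 11: δ(q0, □) = (q0, □, L) → [q0]□□□□□□□□□□□aaa
Step 12: δ(q0, □) = (q0, □, L) → [q0]□□□□□□□□□□□□aaa
Step 13: δ(q0, □) = (q0, □, L) → [q0]□□□□□□□□□□□□□aaa
Step 14: δ(q0, □) = (q0, □, L) → [q0]□□□□□□□□□□□□□□aaa
Step 15: δ(q0, □) = (q0, □, L) → [q0]□□□□□□□□□□□□□□□aaa
Step 16: δ(q0, □) = (q0, □, L) → [q0]□□□□□□□□□□□□□□□□aaa
Step 17: δ(q0, □) = (q0, □, L) → [q0]□□□□□□□□□□□□□□□□□aaa

The machine has not reached a halting state after 17 steps.
The machine did not halt within the 17-step bound.

Answer: No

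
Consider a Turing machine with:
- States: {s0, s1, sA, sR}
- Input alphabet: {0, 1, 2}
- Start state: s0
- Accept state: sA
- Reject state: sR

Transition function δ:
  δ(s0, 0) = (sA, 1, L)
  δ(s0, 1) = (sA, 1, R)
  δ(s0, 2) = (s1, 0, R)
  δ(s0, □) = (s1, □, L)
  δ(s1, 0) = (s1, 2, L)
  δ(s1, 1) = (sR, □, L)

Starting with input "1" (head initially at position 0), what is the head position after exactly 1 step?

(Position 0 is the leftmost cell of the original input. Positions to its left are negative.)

Execution trace (head position shown):
Step 0: [s0]1  (head at position 0)
Step 1: move right → 1[sA]□  (head at position 1)

After 1 step, the head is at position 1.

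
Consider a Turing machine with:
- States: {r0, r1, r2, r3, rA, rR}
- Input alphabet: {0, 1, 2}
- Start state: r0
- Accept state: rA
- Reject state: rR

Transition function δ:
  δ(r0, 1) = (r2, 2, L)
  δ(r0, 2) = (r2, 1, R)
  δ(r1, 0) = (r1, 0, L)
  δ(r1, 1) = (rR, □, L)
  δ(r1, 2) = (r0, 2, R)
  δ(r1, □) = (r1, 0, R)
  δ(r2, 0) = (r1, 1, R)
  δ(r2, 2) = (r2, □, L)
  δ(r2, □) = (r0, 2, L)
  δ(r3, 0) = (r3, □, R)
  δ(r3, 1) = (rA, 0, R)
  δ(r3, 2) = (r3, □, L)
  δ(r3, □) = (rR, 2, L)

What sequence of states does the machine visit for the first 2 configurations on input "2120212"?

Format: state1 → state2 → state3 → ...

Execution trace:
Initial: [r0]2120212
Step 1: δ(r0, 2) = (r2, 1, R) → 1[r2]120212

No transition is defined for δ(r2, 1). By convention the machine halts and rejects.

State sequence: r0 → r2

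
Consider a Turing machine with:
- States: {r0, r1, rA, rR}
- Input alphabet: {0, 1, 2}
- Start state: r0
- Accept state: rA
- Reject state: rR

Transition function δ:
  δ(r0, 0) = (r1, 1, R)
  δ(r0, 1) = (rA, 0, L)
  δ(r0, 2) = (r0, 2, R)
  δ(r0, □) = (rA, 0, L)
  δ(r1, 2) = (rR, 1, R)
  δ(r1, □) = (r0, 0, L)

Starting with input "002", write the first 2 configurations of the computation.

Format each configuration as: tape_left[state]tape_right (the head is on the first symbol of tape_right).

Transitions applied:
Step 1: δ(r0, 0) = (r1, 1, R)

The first 2 configurations are:
[r0]002 ⊢ 1[r1]02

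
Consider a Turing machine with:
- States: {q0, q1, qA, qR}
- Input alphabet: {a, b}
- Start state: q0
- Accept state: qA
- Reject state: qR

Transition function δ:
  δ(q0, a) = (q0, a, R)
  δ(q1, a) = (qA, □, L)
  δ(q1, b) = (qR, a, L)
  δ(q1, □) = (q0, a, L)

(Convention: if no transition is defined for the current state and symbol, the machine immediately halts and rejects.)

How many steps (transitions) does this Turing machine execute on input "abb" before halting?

Execution trace:
Initial: [q0]abb
Step 1: δ(q0, a) = (q0, a, R) → a[q0]bb

No transition is defined for δ(q0, b). By convention the machine halts and rejects.

The machine executed 1 step before halting.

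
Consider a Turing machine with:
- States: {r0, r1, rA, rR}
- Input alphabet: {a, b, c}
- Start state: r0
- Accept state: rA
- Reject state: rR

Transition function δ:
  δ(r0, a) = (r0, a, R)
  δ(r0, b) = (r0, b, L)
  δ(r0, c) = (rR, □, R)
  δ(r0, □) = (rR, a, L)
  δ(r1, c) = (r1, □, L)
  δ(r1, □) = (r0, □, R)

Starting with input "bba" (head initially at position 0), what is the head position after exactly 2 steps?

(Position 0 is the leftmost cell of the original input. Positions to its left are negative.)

Execution trace (head position shown):
Step 0: [r0]bba  (head at position 0)
Step 1: move left → [r0]□bba  (head at position -1)
Step 2: move left → [rR]□abba  (head at position -2)

After 2 steps, the head is at position -2.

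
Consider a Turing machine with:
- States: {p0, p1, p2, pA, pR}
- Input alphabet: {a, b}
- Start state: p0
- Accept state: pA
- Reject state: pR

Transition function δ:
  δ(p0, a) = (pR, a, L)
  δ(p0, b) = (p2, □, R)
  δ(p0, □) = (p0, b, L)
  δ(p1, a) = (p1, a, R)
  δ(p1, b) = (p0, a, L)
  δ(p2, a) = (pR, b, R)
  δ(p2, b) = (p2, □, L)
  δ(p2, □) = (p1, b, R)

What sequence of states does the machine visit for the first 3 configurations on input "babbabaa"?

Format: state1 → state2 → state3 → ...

Execution trace:
Initial: [p0]babbabaa
Step 1: δ(p0, b) = (p2, □, R) → □[p2]abbabaa
Step 2: δ(p2, a) = (pR, b, R) → □b[pR]bbabaa

The machine reaches the reject state pR and halts.

State sequence: p0 → p2 → pR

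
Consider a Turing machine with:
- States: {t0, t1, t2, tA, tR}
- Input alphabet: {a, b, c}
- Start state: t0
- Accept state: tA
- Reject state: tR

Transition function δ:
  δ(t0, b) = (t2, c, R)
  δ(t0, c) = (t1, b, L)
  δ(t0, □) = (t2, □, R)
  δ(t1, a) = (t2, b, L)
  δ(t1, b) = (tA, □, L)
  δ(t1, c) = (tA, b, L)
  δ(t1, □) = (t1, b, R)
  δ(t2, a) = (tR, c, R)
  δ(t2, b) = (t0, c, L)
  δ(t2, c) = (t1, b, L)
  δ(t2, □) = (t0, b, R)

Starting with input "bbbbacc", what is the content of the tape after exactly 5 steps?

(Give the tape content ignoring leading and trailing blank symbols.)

Execution trace:
Initial: [t0]bbbbacc
Step 1: δ(t0, b) = (t2, c, R) → c[t2]bbbacc
Step 2: δ(t2, b) = (t0, c, L) → [t0]ccbbacc
Step 3: δ(t0, c) = (t1, b, L) → [t1]□bcbbacc
Step 4: δ(t1, □) = (t1, b, R) → b[t1]bcbbacc
Step 5: δ(t1, b) = (tA, □, L) → [tA]b□cbbacc

The machine reaches the accept state tA and halts.

After 5 steps, the tape (ignoring leading/trailing blanks) is: b□cbbacc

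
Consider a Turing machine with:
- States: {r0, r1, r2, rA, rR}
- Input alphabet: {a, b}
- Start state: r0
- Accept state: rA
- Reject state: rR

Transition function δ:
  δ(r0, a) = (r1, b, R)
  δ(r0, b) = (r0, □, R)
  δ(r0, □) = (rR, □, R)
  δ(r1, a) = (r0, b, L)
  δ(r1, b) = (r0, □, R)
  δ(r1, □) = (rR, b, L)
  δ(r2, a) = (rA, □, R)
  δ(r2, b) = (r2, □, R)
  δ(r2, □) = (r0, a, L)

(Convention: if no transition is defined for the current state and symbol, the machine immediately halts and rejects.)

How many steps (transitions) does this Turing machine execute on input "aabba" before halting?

Execution trace:
Initial: [r0]aabba
Step 1: δ(r0, a) = (r1, b, R) → b[r1]abba
Step 2: δ(r1, a) = (r0, b, L) → [r0]bbbba
Step 3: δ(r0, b) = (r0, □, R) → □[r0]bbba
Step 4: δ(r0, b) = (r0, □, R) → □□[r0]bba
Step 5: δ(r0, b) = (r0, □, R) → □□□[r0]ba
Step 6: δ(r0, b) = (r0, □, R) → □□□□[r0]a
Step 7: δ(r0, a) = (r1, b, R) → □□□□b[r1]□
Step 8: δ(r1, □) = (rR, b, L) → □□□□[rR]bb

The machine reaches the reject state rR and halts.

The machine executed 8 steps before halting.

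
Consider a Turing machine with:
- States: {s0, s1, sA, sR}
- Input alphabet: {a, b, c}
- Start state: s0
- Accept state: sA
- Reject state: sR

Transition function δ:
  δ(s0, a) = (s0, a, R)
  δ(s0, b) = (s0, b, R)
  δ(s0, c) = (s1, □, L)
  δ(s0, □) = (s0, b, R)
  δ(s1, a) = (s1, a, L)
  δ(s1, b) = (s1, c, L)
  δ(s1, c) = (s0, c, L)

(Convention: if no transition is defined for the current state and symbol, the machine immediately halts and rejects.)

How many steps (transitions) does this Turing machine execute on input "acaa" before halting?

Execution trace:
Initial: [s0]acaa
Step 1: δ(s0, a) = (s0, a, R) → a[s0]caa
Step 2: δ(s0, c) = (s1, □, L) → [s1]a□aa
Step 3: δ(s1, a) = (s1, a, L) → [s1]□a□aa

No transition is defined for δ(s1, □). By convention the machine halts and rejects.

The machine executed 3 steps before halting.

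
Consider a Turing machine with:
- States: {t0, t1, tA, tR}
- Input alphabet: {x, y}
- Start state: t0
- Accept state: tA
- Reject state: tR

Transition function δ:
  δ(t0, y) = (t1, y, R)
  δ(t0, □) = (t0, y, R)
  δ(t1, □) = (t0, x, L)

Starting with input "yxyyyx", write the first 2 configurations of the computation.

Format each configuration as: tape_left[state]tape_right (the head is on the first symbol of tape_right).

Transitions applied:
Step 1: δ(t0, y) = (t1, y, R)

The first 2 configurations are:
[t0]yxyyyx ⊢ y[t1]xyyyx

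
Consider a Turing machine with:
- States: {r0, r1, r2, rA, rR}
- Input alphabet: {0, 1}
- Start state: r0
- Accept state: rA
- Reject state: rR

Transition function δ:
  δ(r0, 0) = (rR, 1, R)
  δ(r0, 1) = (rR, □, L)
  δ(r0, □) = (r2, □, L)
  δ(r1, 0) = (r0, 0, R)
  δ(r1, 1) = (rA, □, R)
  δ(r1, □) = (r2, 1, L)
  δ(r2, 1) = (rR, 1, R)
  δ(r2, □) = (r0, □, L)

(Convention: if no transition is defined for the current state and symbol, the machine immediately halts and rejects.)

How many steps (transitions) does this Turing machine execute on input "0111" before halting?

Execution trace:
Initial: [r0]0111
Step 1: δ(r0, 0) = (rR, 1, R) → 1[rR]111

The machine reaches the reject state rR and halts.

The machine executed 1 step before halting.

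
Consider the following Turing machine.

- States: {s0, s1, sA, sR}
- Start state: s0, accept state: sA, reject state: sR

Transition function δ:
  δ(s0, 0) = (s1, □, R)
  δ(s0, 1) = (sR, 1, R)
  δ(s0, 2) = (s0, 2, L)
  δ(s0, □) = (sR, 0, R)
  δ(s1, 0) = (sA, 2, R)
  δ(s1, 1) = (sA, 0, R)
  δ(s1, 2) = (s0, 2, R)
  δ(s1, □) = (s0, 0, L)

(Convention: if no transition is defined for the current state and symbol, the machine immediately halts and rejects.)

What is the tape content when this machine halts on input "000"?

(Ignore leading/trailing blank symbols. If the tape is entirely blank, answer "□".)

Execution trace:
Initial: [s0]000
Step 1: δ(s0, 0) = (s1, □, R) → □[s1]00
Step 2: δ(s1, 0) = (sA, 2, R) → □2[sA]0

The machine reaches the accept state sA and halts.

Final tape (ignoring leading/trailing blanks): 20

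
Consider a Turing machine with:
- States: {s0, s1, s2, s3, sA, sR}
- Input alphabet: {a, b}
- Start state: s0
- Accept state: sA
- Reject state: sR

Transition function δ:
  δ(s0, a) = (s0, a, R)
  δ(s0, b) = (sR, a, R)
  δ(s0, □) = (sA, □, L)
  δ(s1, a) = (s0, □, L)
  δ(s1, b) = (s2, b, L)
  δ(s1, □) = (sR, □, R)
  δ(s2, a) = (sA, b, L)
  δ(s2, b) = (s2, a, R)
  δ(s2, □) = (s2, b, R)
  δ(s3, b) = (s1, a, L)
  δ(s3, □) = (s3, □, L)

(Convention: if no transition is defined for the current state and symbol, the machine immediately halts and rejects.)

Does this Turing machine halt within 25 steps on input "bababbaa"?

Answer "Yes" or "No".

Execution trace:
Initial: [s0]bababbaa
Step 1: δ(s0, b) = (sR, a, R) → a[sR]ababbaa

The machine reaches the reject state sR and halts.
The machine halted after 1 step (within the 25-step bound).

Answer: Yes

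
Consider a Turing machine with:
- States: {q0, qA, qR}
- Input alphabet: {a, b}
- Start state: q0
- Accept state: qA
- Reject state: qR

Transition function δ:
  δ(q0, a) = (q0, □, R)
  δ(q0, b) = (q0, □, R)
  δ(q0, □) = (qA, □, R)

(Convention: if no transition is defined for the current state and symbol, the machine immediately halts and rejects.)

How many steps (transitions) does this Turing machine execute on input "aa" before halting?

Execution trace:
Initial: [q0]aa
Step 1: δ(q0, a) = (q0, □, R) → □[q0]a
Step 2: δ(q0, a) = (q0, □, R) → □□[q0]□
Step 3: δ(q0, □) = (qA, □, R) → □□□[qA]□

The machine reaches the accept state qA and halts.

The machine executed 3 steps before halting.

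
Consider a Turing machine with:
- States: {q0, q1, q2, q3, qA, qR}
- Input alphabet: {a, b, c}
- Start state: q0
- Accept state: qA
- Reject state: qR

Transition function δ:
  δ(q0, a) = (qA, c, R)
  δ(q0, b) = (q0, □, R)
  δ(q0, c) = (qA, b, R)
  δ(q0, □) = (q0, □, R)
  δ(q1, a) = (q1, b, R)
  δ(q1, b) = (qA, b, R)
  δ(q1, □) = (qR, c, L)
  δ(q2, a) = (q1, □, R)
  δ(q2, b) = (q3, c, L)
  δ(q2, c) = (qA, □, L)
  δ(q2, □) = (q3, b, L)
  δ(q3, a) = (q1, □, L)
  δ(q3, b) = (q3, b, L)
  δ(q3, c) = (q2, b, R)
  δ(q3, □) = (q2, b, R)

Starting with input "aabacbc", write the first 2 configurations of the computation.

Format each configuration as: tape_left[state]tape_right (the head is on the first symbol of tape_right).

Transitions applied:
Step 1: δ(q0, a) = (qA, c, R)

The first 2 configurations are:
[q0]aabacbc ⊢ c[qA]abacbc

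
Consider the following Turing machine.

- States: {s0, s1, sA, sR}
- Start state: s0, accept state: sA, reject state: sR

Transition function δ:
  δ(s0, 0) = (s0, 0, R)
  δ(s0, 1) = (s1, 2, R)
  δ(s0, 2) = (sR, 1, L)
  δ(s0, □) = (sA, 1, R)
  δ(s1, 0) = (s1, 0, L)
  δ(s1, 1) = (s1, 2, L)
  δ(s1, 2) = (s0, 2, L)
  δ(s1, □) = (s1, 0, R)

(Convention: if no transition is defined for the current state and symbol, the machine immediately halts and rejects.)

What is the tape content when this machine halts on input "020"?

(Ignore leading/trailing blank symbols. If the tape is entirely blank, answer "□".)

Execution trace:
Initial: [s0]020
Step 1: δ(s0, 0) = (s0, 0, R) → 0[s0]20
Step 2: δ(s0, 2) = (sR, 1, L) → [sR]010

The machine reaches the reject state sR and halts.

Final tape (ignoring leading/trailing blanks): 010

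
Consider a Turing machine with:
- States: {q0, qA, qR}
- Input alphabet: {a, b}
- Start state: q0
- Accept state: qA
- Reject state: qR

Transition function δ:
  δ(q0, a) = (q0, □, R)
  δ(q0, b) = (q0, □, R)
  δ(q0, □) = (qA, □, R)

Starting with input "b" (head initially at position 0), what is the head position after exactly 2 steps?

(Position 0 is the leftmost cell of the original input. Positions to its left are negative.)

Execution trace (head position shown):
Step 0: [q0]b  (head at position 0)
Step 1: move right → □[q0]□  (head at position 1)
Step 2: move right → □□[qA]□  (head at position 2)

After 2 steps, the head is at position 2.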